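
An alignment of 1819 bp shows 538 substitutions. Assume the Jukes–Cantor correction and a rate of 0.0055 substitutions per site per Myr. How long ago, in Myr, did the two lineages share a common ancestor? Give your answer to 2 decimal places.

34.19

p = 538/1819 ≈ 0.295767.
d = −(3/4) ln(1 − 4p/3) = −0.75 ln(1 − 0.394356) = −0.75 ln(0.605644)
  = −0.75 × (-0.501463) = 0.376097 substitutions/site.
Under a molecular clock d = 2μt, so t = d/(2μ) = 0.376097 / (2 × 0.0055) = 34.19 Myr.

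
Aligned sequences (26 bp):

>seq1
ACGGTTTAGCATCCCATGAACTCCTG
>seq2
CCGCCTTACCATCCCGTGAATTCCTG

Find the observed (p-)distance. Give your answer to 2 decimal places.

The sequences differ at 6 of 26 positions (sites 1, 4, 5, 9, 16, 21).
p = 6/26 = 0.230769… ≈ 0.23 (to 2 d.p.).

0.23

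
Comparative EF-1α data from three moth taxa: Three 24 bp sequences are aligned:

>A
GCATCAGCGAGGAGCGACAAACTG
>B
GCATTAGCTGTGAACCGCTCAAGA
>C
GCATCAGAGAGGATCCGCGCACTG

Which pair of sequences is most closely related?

A–B: 12/24 differ, p = 0.500, d = 0.824.
A–C: 6/24 differ, p = 0.250, d = 0.304.
B–C: 10/24 differ, p = 0.417, d = 0.608.
The smallest distance is between A and C.

A and C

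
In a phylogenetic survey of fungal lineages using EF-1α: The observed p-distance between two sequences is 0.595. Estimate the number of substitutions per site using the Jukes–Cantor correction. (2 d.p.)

d = −(3/4) ln(1 − 4p/3) = −0.75 ln(1 − 0.793333) = −0.75 ln(0.206667)
  = −0.75 × (-1.576646) = 1.182485 substitutions/site.

1.18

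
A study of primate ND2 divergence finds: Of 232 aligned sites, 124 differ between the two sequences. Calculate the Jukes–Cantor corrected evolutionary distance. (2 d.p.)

0.94

p = 124/232 ≈ 0.534483.
d = −(3/4) ln(1 − 4p/3) = −0.75 ln(1 − 0.712644) = −0.75 ln(0.287356)
  = −0.75 × (-1.247033) = 0.935275 substitutions/site.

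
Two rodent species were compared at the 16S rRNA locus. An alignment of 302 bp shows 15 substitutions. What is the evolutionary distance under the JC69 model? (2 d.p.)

0.05

p = 15/302 ≈ 0.049669.
d = −(3/4) ln(1 − 4p/3) = −0.75 ln(1 − 0.066225) = −0.75 ln(0.933775)
  = −0.75 × (-0.068520) = 0.051390 substitutions/site.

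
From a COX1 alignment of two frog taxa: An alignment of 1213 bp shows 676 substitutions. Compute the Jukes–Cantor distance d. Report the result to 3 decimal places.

1.019

p = 676/1213 ≈ 0.557296.
d = −(3/4) ln(1 − 4p/3) = −0.75 ln(1 − 0.743061) = −0.75 ln(0.256939)
  = −0.75 × (-1.358917) = 1.019188 substitutions/site.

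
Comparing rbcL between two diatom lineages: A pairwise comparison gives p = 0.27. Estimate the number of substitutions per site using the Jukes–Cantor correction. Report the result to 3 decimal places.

0.335

d = −(3/4) ln(1 − 4p/3) = −0.75 ln(1 − 0.36) = −0.75 ln(0.64)
  = −0.75 × (-0.446287) = 0.334715 substitutions/site.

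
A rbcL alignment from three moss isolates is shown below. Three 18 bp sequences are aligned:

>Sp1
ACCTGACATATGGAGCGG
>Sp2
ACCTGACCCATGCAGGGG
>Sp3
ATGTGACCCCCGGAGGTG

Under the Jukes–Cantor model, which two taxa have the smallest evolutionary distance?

Sp1–Sp2: 4/18 differ, p = 0.222, d = 0.264.
Sp1–Sp3: 8/18 differ, p = 0.444, d = 0.673.
Sp2–Sp3: 6/18 differ, p = 0.333, d = 0.441.
The smallest distance is between Sp1 and Sp2.

Sp1 and Sp2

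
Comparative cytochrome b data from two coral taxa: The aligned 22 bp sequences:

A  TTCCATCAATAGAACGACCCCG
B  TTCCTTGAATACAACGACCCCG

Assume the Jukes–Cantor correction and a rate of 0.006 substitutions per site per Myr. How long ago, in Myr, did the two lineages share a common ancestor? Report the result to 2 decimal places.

The sequences differ at 3 of 22 sites (5, 7, 12), so p = 3/22 ≈ 0.136364.
d = −(3/4) ln(1 − 4p/3) = −0.75 ln(1 − 0.181819) = −0.75 ln(0.818181)
  = −0.75 × (-0.200672) = 0.150504 substitutions/site.
Under a molecular clock d = 2μt, so t = d/(2μ) = 0.150504 / (2 × 0.006) = 12.54 Myr.

12.54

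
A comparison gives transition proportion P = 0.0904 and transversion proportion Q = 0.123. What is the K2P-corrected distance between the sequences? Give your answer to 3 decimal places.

0.252

Under the Kimura two-parameter model, d = −½ ln(1 − 2P − Q) − ¼ ln(1 − 2Q).
1 − 2P − Q = 0.6962, giving −½ ln(0.6962) = 0.181059.
1 − 2Q = 0.754, giving −¼ ln(0.754) = 0.070591.
d = 0.181059 + 0.070591 = 0.251650.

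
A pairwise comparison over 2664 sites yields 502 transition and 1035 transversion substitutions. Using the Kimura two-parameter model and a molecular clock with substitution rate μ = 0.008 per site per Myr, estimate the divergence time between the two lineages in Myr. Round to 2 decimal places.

P = 502/2664 ≈ 0.188438 and Q = 1035/2664 ≈ 0.388514.
Under the Kimura two-parameter model, d = −½ ln(1 − 2P − Q) − ¼ ln(1 − 2Q).
1 − 2P − Q = 0.23461, giving −½ ln(0.23461) = 0.724915.
1 − 2Q = 0.222972, giving −¼ ln(0.222972) = 0.375177.
d = 0.724915 + 0.375177 = 1.100092.
Under a molecular clock d = 2μt, so t = d/(2μ) = 1.100092 / (2 × 0.008) = 68.76 Myr.

68.76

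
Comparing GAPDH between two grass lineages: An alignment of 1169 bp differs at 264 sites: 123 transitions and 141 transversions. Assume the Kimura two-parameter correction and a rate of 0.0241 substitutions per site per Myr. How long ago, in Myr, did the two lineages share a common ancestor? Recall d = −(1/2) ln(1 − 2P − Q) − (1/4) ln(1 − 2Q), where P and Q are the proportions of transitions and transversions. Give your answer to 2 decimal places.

P = 123/1169 ≈ 0.105218 and Q = 141/1169 ≈ 0.120616.
Under the Kimura two-parameter model, d = −½ ln(1 − 2P − Q) − ¼ ln(1 − 2Q).
1 − 2P − Q = 0.668948, giving −½ ln(0.668948) = 0.201024.
1 − 2Q = 0.758768, giving −¼ ln(0.758768) = 0.069015.
d = 0.201024 + 0.069015 = 0.270039.
Under a molecular clock d = 2μt, so t = d/(2μ) = 0.270039 / (2 × 0.0241) = 5.60 Myr.

5.60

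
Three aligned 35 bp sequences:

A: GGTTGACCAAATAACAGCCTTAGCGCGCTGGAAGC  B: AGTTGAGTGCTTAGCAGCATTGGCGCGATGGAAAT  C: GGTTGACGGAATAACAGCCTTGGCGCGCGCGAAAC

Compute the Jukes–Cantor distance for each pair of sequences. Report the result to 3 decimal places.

A–B: 12/35 sites differ → p ≈ 0.342857, d = −0.75 ln(1 − 0.457143) = 0.458182 ≈ 0.458.
A–C: 6/35 sites differ → p ≈ 0.171429, d = −0.75 ln(1 − 0.228572) = 0.194634 ≈ 0.195.
B–C: 11/35 sites differ → p ≈ 0.314286, d = −0.75 ln(1 − 0.419048) = 0.407315 ≈ 0.407.

d(A,B) = 0.458, d(A,C) = 0.195, d(B,C) = 0.407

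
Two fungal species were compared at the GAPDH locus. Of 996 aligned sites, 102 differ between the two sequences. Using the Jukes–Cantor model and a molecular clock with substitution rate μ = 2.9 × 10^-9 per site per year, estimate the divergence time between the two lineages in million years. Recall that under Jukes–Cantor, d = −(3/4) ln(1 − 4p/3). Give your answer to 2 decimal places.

p = 102/996 ≈ 0.10241.
d = −(3/4) ln(1 − 4p/3) = −0.75 ln(1 − 0.136547) = −0.75 ln(0.863453)
  = −0.75 × (-0.146816) = 0.110112 substitutions/site.
Under a molecular clock d = 2μt, so t = d/(2μ) = 0.110112 / (2 × 2.9 × 10^-9) = 18.98 million years.

18.98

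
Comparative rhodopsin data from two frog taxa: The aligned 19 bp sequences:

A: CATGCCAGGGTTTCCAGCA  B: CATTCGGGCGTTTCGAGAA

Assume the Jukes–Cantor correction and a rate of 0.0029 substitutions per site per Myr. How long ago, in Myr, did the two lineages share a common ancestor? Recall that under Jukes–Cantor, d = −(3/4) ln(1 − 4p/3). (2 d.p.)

The sequences differ at 6 of 19 sites (4, 6, 7, 9, 15, 18), so p = 6/19 ≈ 0.315789.
d = −(3/4) ln(1 − 4p/3) = −0.75 ln(1 − 0.421052) = −0.75 ln(0.578948)
  = −0.75 × (-0.546543) = 0.409907 substitutions/site.
Under a molecular clock d = 2μt, so t = d/(2μ) = 0.409907 / (2 × 0.0029) = 70.67 Myr.

70.67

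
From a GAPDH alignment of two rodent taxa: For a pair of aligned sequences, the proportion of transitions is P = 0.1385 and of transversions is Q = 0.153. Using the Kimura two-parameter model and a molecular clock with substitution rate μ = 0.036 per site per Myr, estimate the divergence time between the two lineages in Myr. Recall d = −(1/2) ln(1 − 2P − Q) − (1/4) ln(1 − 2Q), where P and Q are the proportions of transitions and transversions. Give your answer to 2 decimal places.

Under the Kimura two-parameter model, d = −½ ln(1 − 2P − Q) − ¼ ln(1 − 2Q).
1 − 2P − Q = 0.57, giving −½ ln(0.57) = 0.281059.
1 − 2Q = 0.694, giving −¼ ln(0.694) = 0.091321.
d = 0.281059 + 0.091321 = 0.372380.
Under a molecular clock d = 2μt, so t = d/(2μ) = 0.372380 / (2 × 0.036) = 5.17 Myr.

5.17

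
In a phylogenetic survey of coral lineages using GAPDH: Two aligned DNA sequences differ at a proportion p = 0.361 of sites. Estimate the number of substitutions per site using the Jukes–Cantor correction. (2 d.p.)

d = −(3/4) ln(1 − 4p/3) = −0.75 ln(1 − 0.481333) = −0.75 ln(0.518667)
  = −0.75 × (-0.656493) = 0.492370 substitutions/site.

0.49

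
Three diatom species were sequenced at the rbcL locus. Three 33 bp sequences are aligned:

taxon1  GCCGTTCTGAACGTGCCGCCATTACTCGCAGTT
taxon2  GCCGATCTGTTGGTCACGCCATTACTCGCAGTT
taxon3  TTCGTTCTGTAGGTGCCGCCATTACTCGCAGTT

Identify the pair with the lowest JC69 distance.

taxon1 and taxon3

taxon1–taxon2: 6/33 differ, p = 0.182, d = 0.208.
taxon1–taxon3: 4/33 differ, p = 0.121, d = 0.132.
taxon2–taxon3: 6/33 differ, p = 0.182, d = 0.208.
The smallest distance is between taxon1 and taxon3.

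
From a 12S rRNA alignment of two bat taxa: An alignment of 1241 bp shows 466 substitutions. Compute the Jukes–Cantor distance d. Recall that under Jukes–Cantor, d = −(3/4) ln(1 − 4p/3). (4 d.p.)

p = 466/1241 ≈ 0.375504.
d = −(3/4) ln(1 − 4p/3) = −0.75 ln(1 − 0.500672) = −0.75 ln(0.499328)
  = −0.75 × (-0.694492) = 0.520869 substitutions/site.

0.5209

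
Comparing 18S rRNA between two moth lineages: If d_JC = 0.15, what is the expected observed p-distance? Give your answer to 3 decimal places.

0.136

p = (3/4)(1 − e^(−4d/3)) = 0.75 × (1 − e^(-0.2)) = 0.75 × (1 − 0.818731) = 0.135952.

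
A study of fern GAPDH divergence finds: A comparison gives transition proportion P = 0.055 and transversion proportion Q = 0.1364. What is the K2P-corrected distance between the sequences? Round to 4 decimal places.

0.2211

Under the Kimura two-parameter model, d = −½ ln(1 − 2P − Q) − ¼ ln(1 − 2Q).
1 − 2P − Q = 0.7536, giving −½ ln(0.7536) = 0.141447.
1 − 2Q = 0.7272, giving −¼ ln(0.7272) = 0.079638.
d = 0.141447 + 0.079638 = 0.221085.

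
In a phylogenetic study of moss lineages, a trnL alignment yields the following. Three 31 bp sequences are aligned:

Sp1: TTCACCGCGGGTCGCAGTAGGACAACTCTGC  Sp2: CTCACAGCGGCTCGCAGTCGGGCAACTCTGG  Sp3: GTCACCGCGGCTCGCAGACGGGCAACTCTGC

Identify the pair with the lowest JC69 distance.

Sp1–Sp2: 6/31 differ, p = 0.194, d = 0.224.
Sp1–Sp3: 5/31 differ, p = 0.161, d = 0.182.
Sp2–Sp3: 4/31 differ, p = 0.129, d = 0.142.
The smallest distance is between Sp2 and Sp3.

Sp2 and Sp3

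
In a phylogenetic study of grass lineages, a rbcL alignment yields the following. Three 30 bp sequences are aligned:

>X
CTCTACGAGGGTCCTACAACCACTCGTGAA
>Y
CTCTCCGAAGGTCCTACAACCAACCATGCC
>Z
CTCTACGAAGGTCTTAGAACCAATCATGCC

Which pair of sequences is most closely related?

Y and Z

X–Y: 7/30 differ, p = 0.233, d = 0.280.
X–Z: 7/30 differ, p = 0.233, d = 0.280.
Y–Z: 4/30 differ, p = 0.133, d = 0.147.
The smallest distance is between Y and Z.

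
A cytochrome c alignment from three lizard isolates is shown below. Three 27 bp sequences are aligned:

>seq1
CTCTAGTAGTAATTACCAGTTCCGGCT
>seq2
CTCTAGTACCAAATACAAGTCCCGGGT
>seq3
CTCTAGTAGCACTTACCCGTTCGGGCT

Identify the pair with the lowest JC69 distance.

seq1–seq2: 6/27 differ, p = 0.222, d = 0.264.
seq1–seq3: 4/27 differ, p = 0.148, d = 0.165.
seq2–seq3: 8/27 differ, p = 0.296, d = 0.377.
The smallest distance is between seq1 and seq3.

seq1 and seq3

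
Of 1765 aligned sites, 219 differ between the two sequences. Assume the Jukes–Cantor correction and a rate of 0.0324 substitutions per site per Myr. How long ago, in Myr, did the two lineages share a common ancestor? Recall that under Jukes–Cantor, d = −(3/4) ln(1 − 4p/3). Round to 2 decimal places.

2.09

p = 219/1765 ≈ 0.124079.
d = −(3/4) ln(1 − 4p/3) = −0.75 ln(1 − 0.165439) = −0.75 ln(0.834561)
  = −0.75 × (-0.180849) = 0.135637 substitutions/site.
Under a molecular clock d = 2μt, so t = d/(2μ) = 0.135637 / (2 × 0.0324) = 2.09 Myr.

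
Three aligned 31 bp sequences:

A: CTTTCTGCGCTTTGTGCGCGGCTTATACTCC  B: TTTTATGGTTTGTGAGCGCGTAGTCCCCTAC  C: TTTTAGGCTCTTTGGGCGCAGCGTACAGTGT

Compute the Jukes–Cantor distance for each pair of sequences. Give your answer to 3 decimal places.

d(A,B) = 0.691, d(A,C) = 0.481, d(B,C) = 0.614

A–B: 14/31 sites differ → p ≈ 0.451613, d = −0.75 ln(1 − 0.602151) = 0.691262 ≈ 0.691.
A–C: 11/31 sites differ → p ≈ 0.354839, d = −0.75 ln(1 − 0.473119) = 0.480585 ≈ 0.481.
B–C: 13/31 sites differ → p ≈ 0.419355, d = −0.75 ln(1 − 0.55914) = 0.614271 ≈ 0.614.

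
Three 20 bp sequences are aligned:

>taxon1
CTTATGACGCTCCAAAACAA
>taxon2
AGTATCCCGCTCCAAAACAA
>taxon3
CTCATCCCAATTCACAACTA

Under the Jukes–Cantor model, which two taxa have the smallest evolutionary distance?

taxon1 and taxon2

taxon1–taxon2: 4/20 differ, p = 0.200, d = 0.233.
taxon1–taxon3: 8/20 differ, p = 0.400, d = 0.572.
taxon2–taxon3: 8/20 differ, p = 0.400, d = 0.572.
The smallest distance is between taxon1 and taxon2.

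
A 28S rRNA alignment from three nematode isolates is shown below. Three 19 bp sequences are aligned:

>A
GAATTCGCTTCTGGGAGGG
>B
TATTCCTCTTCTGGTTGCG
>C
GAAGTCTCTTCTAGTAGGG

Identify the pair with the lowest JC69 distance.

A and C

A–B: 7/19 differ, p = 0.368, d = 0.507.
A–C: 4/19 differ, p = 0.211, d = 0.247.
B–C: 7/19 differ, p = 0.368, d = 0.507.
The smallest distance is between A and C.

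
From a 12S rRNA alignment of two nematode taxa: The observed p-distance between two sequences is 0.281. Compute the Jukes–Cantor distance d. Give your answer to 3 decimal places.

0.352

d = −(3/4) ln(1 − 4p/3) = −0.75 ln(1 − 0.374667) = −0.75 ln(0.625333)
  = −0.75 × (-0.469471) = 0.352103 substitutions/site.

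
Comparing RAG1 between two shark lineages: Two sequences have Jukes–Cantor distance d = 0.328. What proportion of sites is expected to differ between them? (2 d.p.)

p = (3/4)(1 − e^(−4d/3)) = 0.75 × (1 − e^(-0.437333)) = 0.75 × (1 − 0.645756) = 0.265683.

0.27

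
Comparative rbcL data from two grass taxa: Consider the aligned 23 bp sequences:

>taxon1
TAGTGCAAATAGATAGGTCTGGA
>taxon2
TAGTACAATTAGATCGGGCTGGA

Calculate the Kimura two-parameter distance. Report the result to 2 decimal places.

Of 23 sites, 1 differences are transitions and 3 are transversions, so P = 1/23 ≈ 0.043478 and Q = 3/23 ≈ 0.130435.
Under the Kimura two-parameter model, d = −½ ln(1 − 2P − Q) − ¼ ln(1 − 2Q).
1 − 2P − Q = 0.782609, giving −½ ln(0.782609) = 0.122561.
1 − 2Q = 0.73913, giving −¼ ln(0.73913) = 0.075570.
d = 0.122561 + 0.075570 = 0.198131.

0.20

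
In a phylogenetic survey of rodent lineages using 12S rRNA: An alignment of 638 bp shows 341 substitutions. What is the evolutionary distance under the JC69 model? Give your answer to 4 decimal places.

0.9353

p = 341/638 ≈ 0.534483.
d = −(3/4) ln(1 − 4p/3) = −0.75 ln(1 − 0.712644) = −0.75 ln(0.287356)
  = −0.75 × (-1.247033) = 0.935275 substitutions/site.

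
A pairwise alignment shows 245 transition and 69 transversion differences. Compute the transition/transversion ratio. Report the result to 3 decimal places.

R = 245/69 = 3.550724… ≈ 3.551 (to 3 d.p.).

3.551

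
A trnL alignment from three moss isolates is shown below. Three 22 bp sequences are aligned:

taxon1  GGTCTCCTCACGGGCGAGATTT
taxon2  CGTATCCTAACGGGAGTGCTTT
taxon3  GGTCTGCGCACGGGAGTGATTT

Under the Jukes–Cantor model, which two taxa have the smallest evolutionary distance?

taxon1–taxon2: 6/22 differ, p = 0.273, d = 0.339.
taxon1–taxon3: 4/22 differ, p = 0.182, d = 0.208.
taxon2–taxon3: 6/22 differ, p = 0.273, d = 0.339.
The smallest distance is between taxon1 and taxon3.

taxon1 and taxon3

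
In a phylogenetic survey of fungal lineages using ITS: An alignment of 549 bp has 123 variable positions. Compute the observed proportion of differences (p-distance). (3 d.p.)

0.224

p = 123/549 = 0.224043… ≈ 0.224 (to 3 d.p.).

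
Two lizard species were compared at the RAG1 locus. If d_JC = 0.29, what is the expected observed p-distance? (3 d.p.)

0.241

p = (3/4)(1 − e^(−4d/3)) = 0.75 × (1 − e^(-0.386667)) = 0.75 × (1 − 0.679317) = 0.240512.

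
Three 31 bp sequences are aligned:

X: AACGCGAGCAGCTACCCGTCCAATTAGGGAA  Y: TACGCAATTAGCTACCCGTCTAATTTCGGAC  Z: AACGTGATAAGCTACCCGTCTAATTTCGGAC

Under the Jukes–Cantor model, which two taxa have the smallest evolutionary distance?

X–Y: 8/31 differ, p = 0.258, d = 0.316.
X–Z: 7/31 differ, p = 0.226, d = 0.269.
Y–Z: 4/31 differ, p = 0.129, d = 0.142.
The smallest distance is between Y and Z.

Y and Z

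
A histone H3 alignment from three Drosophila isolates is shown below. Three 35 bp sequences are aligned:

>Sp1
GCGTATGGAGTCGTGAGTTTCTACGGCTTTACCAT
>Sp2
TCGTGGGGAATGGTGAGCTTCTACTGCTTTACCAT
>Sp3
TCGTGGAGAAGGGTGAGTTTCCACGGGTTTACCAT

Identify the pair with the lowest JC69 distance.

Sp1–Sp2: 7/35 differ, p = 0.200, d = 0.233.
Sp1–Sp3: 9/35 differ, p = 0.257, d = 0.315.
Sp2–Sp3: 6/35 differ, p = 0.171, d = 0.195.
The smallest distance is between Sp2 and Sp3.

Sp2 and Sp3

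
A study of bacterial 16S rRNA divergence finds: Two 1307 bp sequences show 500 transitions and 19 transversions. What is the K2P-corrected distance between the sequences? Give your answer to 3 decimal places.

0.764

P = 500/1307 ≈ 0.382555 and Q = 19/1307 ≈ 0.014537.
Under the Kimura two-parameter model, d = −½ ln(1 − 2P − Q) − ¼ ln(1 − 2Q).
1 − 2P − Q = 0.220353, giving −½ ln(0.220353) = 0.756262.
1 − 2Q = 0.970926, giving −¼ ln(0.970926) = 0.007376.
d = 0.756262 + 0.007376 = 0.763638.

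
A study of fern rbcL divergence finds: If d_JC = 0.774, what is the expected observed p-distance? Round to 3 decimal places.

0.483

p = (3/4)(1 − e^(−4d/3)) = 0.75 × (1 − e^(-1.032)) = 0.75 × (1 − 0.356294) = 0.482780.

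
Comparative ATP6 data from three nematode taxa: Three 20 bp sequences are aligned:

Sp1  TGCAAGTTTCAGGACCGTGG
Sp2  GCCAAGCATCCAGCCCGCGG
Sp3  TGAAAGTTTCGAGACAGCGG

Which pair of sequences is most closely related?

Sp1–Sp2: 8/20 differ, p = 0.400, d = 0.572.
Sp1–Sp3: 5/20 differ, p = 0.250, d = 0.304.
Sp2–Sp3: 8/20 differ, p = 0.400, d = 0.572.
The smallest distance is between Sp1 and Sp3.

Sp1 and Sp3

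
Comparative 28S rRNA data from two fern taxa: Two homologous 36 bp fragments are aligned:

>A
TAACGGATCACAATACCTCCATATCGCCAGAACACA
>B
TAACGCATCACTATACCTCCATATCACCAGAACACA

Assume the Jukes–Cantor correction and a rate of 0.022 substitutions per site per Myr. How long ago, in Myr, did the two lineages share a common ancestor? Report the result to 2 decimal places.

2.01

The sequences differ at 3 of 36 sites (6, 12, 26), so p = 3/36 ≈ 0.083333.
d = −(3/4) ln(1 − 4p/3) = −0.75 ln(1 − 0.111111) = −0.75 ln(0.888889)
  = −0.75 × (-0.117783) = 0.088337 substitutions/site.
Under a molecular clock d = 2μt, so t = d/(2μ) = 0.088337 / (2 × 0.022) = 2.01 Myr.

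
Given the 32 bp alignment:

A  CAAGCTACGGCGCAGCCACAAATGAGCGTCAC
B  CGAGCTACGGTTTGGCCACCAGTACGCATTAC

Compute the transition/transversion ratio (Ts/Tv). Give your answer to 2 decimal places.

Transitions are A↔G and C↔T; transversions are all other mismatches.
Transitions: 8. Transversions: 3.
R = 8/3 = 2.666666… ≈ 2.67 (to 2 d.p.).

2.67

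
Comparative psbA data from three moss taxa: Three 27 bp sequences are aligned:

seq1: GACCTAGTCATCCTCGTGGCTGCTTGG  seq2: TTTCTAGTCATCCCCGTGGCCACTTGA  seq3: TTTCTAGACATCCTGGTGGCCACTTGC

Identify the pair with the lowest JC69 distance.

seq1–seq2: 7/27 differ, p = 0.259, d = 0.318.
seq1–seq3: 8/27 differ, p = 0.296, d = 0.377.
seq2–seq3: 4/27 differ, p = 0.148, d = 0.165.
The smallest distance is between seq2 and seq3.

seq2 and seq3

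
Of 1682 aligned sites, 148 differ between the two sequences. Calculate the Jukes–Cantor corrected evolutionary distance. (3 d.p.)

p = 148/1682 ≈ 0.08799.
d = −(3/4) ln(1 − 4p/3) = −0.75 ln(1 − 0.11732) = −0.75 ln(0.88268)
  = −0.75 × (-0.124793) = 0.093595 substitutions/site.

0.094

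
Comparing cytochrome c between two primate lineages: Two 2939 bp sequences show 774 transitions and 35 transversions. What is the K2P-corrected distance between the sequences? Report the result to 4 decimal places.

0.3928

P = 774/2939 ≈ 0.263355 and Q = 35/2939 ≈ 0.011909.
Under the Kimura two-parameter model, d = −½ ln(1 − 2P − Q) − ¼ ln(1 − 2Q).
1 − 2P − Q = 0.461381, giving −½ ln(0.461381) = 0.386766.
1 − 2Q = 0.976182, giving −¼ ln(0.976182) = 0.006027.
d = 0.386766 + 0.006027 = 0.392793.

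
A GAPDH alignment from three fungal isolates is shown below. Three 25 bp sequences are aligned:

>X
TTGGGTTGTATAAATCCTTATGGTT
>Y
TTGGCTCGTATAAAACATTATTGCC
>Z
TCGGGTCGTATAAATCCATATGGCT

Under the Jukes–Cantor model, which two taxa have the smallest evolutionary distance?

X–Y: 7/25 differ, p = 0.280, d = 0.351.
X–Z: 4/25 differ, p = 0.160, d = 0.180.
Y–Z: 7/25 differ, p = 0.280, d = 0.351.
The smallest distance is between X and Z.

X and Z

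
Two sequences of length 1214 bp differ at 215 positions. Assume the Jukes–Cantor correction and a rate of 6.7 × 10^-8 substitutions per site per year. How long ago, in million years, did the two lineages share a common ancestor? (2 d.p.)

p = 215/1214 ≈ 0.1771.
d = −(3/4) ln(1 − 4p/3) = −0.75 ln(1 − 0.236133) = −0.75 ln(0.763867)
  = −0.75 × (-0.269362) = 0.202022 substitutions/site.
Under a molecular clock d = 2μt, so t = d/(2μ) = 0.202022 / (2 × 6.7 × 10^-8) = 1.51 million years.

1.51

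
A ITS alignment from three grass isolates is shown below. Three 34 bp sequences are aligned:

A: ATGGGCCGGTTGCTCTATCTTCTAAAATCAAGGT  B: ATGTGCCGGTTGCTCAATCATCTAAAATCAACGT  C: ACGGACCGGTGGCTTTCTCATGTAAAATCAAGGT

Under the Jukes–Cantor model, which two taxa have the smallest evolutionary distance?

A and B

A–B: 4/34 differ, p = 0.118, d = 0.128.
A–C: 7/34 differ, p = 0.206, d = 0.241.
B–C: 9/34 differ, p = 0.265, d = 0.326.
The smallest distance is between A and B.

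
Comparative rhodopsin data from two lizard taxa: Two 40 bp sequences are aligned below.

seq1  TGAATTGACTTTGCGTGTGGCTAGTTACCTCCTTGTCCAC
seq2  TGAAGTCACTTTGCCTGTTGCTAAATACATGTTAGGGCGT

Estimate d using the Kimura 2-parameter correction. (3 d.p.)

0.472

Of 40 sites, 4 differences are transitions and 10 are transversions, so P = 4/40 = 0.1 and Q = 10/40 = 0.25.
Under the Kimura two-parameter model, d = −½ ln(1 − 2P − Q) − ¼ ln(1 − 2Q).
1 − 2P − Q = 0.55, giving −½ ln(0.55) = 0.298919.
1 − 2Q = 0.5, giving −¼ ln(0.5) = 0.173287.
d = 0.298919 + 0.173287 = 0.472206.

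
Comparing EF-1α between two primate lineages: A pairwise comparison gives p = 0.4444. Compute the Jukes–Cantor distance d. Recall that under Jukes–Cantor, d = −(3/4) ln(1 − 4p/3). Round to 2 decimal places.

0.67

d = −(3/4) ln(1 − 4p/3) = −0.75 ln(1 − 0.592533) = −0.75 ln(0.407467)
  = −0.75 × (-0.897795) = 0.673346 substitutions/site.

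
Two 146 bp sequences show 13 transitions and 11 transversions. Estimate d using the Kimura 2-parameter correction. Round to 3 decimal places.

0.187

P = 13/146 ≈ 0.089041 and Q = 11/146 ≈ 0.075342.
Under the Kimura two-parameter model, d = −½ ln(1 − 2P − Q) − ¼ ln(1 − 2Q).
1 − 2P − Q = 0.746576, giving −½ ln(0.746576) = 0.146129.
1 − 2Q = 0.849316, giving −¼ ln(0.849316) = 0.040831.
d = 0.146129 + 0.040831 = 0.186960.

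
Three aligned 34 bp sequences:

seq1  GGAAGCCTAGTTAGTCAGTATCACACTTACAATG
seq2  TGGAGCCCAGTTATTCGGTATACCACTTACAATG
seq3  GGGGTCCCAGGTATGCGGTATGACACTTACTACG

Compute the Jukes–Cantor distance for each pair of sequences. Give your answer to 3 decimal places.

seq1–seq2: 7/34 sites differ → p ≈ 0.205882, d = −0.75 ln(1 − 0.274509) = 0.240680 ≈ 0.241.
seq1–seq3: 11/34 sites differ → p ≈ 0.323529, d = −0.75 ln(1 − 0.431372) = 0.423397 ≈ 0.423.
seq2–seq3: 9/34 sites differ → p ≈ 0.264706, d = −0.75 ln(1 − 0.352941) = 0.326488 ≈ 0.326.

d(seq1,seq2) = 0.241, d(seq1,seq3) = 0.423, d(seq2,seq3) = 0.326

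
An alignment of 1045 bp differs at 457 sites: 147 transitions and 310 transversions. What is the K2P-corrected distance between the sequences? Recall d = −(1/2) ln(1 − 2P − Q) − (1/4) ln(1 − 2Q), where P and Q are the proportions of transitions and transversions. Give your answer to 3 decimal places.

P = 147/1045 ≈ 0.14067 and Q = 310/1045 ≈ 0.296651.
Under the Kimura two-parameter model, d = −½ ln(1 − 2P − Q) − ¼ ln(1 − 2Q).
1 − 2P − Q = 0.422009, giving −½ ln(0.422009) = 0.431364.
1 − 2Q = 0.406698, giving −¼ ln(0.406698) = 0.224921.
d = 0.431364 + 0.224921 = 0.656285.

0.656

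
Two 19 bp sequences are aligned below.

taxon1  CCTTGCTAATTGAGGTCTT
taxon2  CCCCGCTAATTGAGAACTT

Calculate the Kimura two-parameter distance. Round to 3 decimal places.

0.258

Of 19 sites, 3 differences are transitions and 1 are transversions, so P = 3/19 ≈ 0.157895 and Q = 1/19 ≈ 0.052632.
Under the Kimura two-parameter model, d = −½ ln(1 − 2P − Q) − ¼ ln(1 − 2Q).
1 − 2P − Q = 0.631578, giving −½ ln(0.631578) = 0.229767.
1 − 2Q = 0.894736, giving −¼ ln(0.894736) = 0.027807.
d = 0.229767 + 0.027807 = 0.257574.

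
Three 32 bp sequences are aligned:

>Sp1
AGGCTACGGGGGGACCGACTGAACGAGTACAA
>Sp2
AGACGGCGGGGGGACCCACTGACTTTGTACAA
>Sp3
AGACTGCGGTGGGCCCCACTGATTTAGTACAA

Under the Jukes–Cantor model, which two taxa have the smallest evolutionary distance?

Sp2 and Sp3

Sp1–Sp2: 8/32 differ, p = 0.250, d = 0.304.
Sp1–Sp3: 8/32 differ, p = 0.250, d = 0.304.
Sp2–Sp3: 5/32 differ, p = 0.156, d = 0.175.
The smallest distance is between Sp2 and Sp3.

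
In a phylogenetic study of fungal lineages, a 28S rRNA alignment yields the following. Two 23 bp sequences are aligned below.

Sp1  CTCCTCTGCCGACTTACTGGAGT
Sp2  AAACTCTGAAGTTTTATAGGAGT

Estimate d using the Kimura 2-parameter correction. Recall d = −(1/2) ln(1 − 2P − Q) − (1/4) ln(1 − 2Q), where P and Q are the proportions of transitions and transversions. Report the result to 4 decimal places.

0.5599

Of 23 sites, 2 differences are transitions and 7 are transversions, so P = 2/23 ≈ 0.086957 and Q = 7/23 ≈ 0.304348.
Under the Kimura two-parameter model, d = −½ ln(1 − 2P − Q) − ¼ ln(1 − 2Q).
1 − 2P − Q = 0.521738, giving −½ ln(0.521738) = 0.325295.
1 − 2Q = 0.391304, giving −¼ ln(0.391304) = 0.234568.
d = 0.325295 + 0.234568 = 0.559863.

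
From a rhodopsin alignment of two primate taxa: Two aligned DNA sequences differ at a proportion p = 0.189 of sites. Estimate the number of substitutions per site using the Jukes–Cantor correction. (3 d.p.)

0.218

d = −(3/4) ln(1 − 4p/3) = −0.75 ln(1 − 0.252) = −0.75 ln(0.748)
  = −0.75 × (-0.290352) = 0.217764 substitutions/site.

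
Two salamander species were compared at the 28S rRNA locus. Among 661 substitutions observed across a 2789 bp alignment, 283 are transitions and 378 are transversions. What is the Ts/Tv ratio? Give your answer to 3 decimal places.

R = 283/378 = 0.748677… ≈ 0.749 (to 3 d.p.).

0.749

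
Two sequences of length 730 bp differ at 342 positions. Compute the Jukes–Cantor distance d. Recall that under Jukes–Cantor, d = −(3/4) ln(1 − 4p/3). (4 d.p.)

p = 342/730 ≈ 0.468493.
d = −(3/4) ln(1 − 4p/3) = −0.75 ln(1 − 0.624657) = −0.75 ln(0.375343)
  = −0.75 × (-0.979915) = 0.734936 substitutions/site.

0.7349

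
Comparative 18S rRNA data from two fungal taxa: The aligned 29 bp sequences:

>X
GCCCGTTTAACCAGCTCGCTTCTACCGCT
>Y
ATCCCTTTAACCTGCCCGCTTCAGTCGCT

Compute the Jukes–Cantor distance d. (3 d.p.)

The sequences differ at 8 of 29 sites (1, 2, 5, 13, 16, 23, 24, 25), so p = 8/29 ≈ 0.275862.
d = −(3/4) ln(1 − 4p/3) = −0.75 ln(1 − 0.367816) = −0.75 ln(0.632184)
  = −0.75 × (-0.458575) = 0.343931 substitutions/site.

0.344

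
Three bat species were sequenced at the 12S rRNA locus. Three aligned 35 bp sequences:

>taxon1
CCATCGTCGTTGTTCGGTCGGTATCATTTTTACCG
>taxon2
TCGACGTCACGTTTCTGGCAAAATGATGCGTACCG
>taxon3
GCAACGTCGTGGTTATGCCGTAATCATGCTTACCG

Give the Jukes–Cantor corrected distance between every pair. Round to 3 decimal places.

taxon1–taxon2: 16/35 sites differ → p ≈ 0.457143, d = −0.75 ln(1 − 0.609524) = 0.705292 ≈ 0.705.
taxon1–taxon3: 10/35 sites differ → p ≈ 0.285714, d = −0.75 ln(1 − 0.380952) = 0.359679 ≈ 0.360.
taxon2–taxon3: 11/35 sites differ → p ≈ 0.314286, d = −0.75 ln(1 − 0.419048) = 0.407315 ≈ 0.407.

d(taxon1,taxon2) = 0.705, d(taxon1,taxon3) = 0.360, d(taxon2,taxon3) = 0.407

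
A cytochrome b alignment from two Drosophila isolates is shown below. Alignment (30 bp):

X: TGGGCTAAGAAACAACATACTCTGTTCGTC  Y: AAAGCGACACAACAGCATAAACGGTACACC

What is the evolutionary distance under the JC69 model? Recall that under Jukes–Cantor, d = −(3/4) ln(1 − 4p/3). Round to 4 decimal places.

The sequences differ at 14 of 30 sites, so p = 14/30 ≈ 0.466667.
d = −(3/4) ln(1 − 4p/3) = −0.75 ln(1 − 0.622223) = −0.75 ln(0.377777)
  = −0.75 × (-0.973451) = 0.730088 substitutions/site.

0.7301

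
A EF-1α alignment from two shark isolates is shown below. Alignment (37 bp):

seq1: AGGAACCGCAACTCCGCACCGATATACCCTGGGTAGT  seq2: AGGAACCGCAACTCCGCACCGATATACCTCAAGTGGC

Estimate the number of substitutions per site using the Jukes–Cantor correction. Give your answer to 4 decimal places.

The sequences differ at 6 of 37 sites (29, 30, 31, 32, 35, 37), so p = 6/37 ≈ 0.162162.
d = −(3/4) ln(1 − 4p/3) = −0.75 ln(1 − 0.216216) = −0.75 ln(0.783784)
  = −0.75 × (-0.243622) = 0.182717 substitutions/site.

0.1827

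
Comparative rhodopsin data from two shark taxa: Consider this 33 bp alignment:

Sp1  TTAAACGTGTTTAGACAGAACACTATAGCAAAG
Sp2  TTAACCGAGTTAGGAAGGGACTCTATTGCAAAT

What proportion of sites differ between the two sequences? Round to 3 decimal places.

0.303

The sequences differ at 10 of 33 positions (sites 5, 8, 12, 13, 16, 17, 19, 22, 27, 33).
p = 10/33 = 0.303030… ≈ 0.303 (to 3 d.p.).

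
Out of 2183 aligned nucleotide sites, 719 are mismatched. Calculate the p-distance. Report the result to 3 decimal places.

p = 719/2183 = 0.329363… ≈ 0.329 (to 3 d.p.).

0.329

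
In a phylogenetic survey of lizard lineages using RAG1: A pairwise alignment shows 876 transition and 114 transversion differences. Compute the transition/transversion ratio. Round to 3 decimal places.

R = 876/114 = 7.684210… ≈ 7.684 (to 3 d.p.).

7.684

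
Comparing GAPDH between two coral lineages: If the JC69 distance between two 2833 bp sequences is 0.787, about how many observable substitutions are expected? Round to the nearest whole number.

Invert JC69: p = (3/4)(1 − e^(−4d/3)) = 0.75 × (1 − e^(-1.049333)) = 0.75 × (1 − 0.350171) = 0.487372.
Expected differing sites = pL ≈ 0.487372 × 2833 = 1380.724876 ≈ 1381.

1381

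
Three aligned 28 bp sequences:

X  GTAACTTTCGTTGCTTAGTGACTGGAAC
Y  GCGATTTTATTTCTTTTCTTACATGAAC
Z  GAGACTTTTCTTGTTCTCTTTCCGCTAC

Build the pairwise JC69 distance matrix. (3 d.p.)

d(X,Y) = 0.635, d(X,Z) = 0.724, d(Y,Z) = 0.556

X–Y: 12/28 sites differ → p ≈ 0.428571, d = −0.75 ln(1 − 0.571428) = 0.635472 ≈ 0.635.
X–Z: 13/28 sites differ → p ≈ 0.464286, d = −0.75 ln(1 − 0.619048) = 0.723811 ≈ 0.724.
Y–Z: 11/28 sites differ → p ≈ 0.392857, d = −0.75 ln(1 − 0.523809) = 0.556452 ≈ 0.556.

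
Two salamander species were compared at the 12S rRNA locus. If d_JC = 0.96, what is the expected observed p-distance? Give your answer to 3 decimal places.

p = (3/4)(1 − e^(−4d/3)) = 0.75 × (1 − e^(-1.28)) = 0.75 × (1 − 0.278037) = 0.541472.

0.541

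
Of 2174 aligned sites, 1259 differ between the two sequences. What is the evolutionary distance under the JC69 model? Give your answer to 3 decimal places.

1.109

p = 1259/2174 ≈ 0.579117.
d = −(3/4) ln(1 − 4p/3) = −0.75 ln(1 − 0.772156) = −0.75 ln(0.227844)
  = −0.75 × (-1.479094) = 1.109321 substitutions/site.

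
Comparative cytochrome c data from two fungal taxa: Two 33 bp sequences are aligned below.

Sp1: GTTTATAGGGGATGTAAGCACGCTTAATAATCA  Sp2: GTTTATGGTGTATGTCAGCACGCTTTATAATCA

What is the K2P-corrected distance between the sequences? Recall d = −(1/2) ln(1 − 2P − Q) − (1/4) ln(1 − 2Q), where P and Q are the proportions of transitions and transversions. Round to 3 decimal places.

Of 33 sites, 1 differences are transitions and 4 are transversions, so P = 1/33 ≈ 0.030303 and Q = 4/33 ≈ 0.121212.
Under the Kimura two-parameter model, d = −½ ln(1 − 2P − Q) − ¼ ln(1 − 2Q).
1 − 2P − Q = 0.818182, giving −½ ln(0.818182) = 0.100335.
1 − 2Q = 0.757576, giving −¼ ln(0.757576) = 0.069408.
d = 0.100335 + 0.069408 = 0.169743.

0.170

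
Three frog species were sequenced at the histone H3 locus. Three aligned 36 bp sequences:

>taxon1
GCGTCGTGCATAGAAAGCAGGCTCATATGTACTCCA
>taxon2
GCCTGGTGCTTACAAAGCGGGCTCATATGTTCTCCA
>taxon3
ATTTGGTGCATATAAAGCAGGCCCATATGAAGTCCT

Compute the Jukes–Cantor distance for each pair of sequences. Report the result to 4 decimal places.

taxon1–taxon2: 6/36 sites differ → p ≈ 0.166667, d = −0.75 ln(1 − 0.222223) = 0.188487 ≈ 0.1885.
taxon1–taxon3: 9/36 sites differ → p = 0.25, d = −0.75 ln(1 − 0.333333) = 0.304098 ≈ 0.3041.
taxon2–taxon3: 11/36 sites differ → p ≈ 0.305556, d = −0.75 ln(1 − 0.407408) = 0.392437 ≈ 0.3924.

d(taxon1,taxon2) = 0.1885, d(taxon1,taxon3) = 0.3041, d(taxon2,taxon3) = 0.3924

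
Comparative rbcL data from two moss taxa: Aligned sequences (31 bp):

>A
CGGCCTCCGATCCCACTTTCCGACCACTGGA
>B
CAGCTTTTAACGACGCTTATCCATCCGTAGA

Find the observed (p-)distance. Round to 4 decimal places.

The sequences differ at 16 of 31 positions.
p = 16/31 = 0.516129… ≈ 0.5161 (to 4 d.p.).

0.5161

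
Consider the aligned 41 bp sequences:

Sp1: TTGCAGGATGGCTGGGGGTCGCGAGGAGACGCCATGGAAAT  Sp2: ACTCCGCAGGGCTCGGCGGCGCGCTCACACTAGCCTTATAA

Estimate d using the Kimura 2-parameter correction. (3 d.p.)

1.369

Of 41 sites, 2 differences are transitions and 20 are transversions, so P = 2/41 ≈ 0.04878 and Q = 20/41 ≈ 0.487805.
Under the Kimura two-parameter model, d = −½ ln(1 − 2P − Q) − ¼ ln(1 − 2Q).
1 − 2P − Q = 0.414635, giving −½ ln(0.414635) = 0.440178.
1 − 2Q = 0.02439, giving −¼ ln(0.02439) = 0.928396.
d = 0.440178 + 0.928396 = 1.368574.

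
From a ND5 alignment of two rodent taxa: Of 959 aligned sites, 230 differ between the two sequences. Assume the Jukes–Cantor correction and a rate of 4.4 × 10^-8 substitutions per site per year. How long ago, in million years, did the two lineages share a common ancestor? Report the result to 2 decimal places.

3.28

p = 230/959 ≈ 0.239833.
d = −(3/4) ln(1 − 4p/3) = −0.75 ln(1 − 0.319777) = −0.75 ln(0.680223)
  = −0.75 × (-0.385335) = 0.289001 substitutions/site.
Under a molecular clock d = 2μt, so t = d/(2μ) = 0.289001 / (2 × 4.4 × 10^-8) = 3.28 million years.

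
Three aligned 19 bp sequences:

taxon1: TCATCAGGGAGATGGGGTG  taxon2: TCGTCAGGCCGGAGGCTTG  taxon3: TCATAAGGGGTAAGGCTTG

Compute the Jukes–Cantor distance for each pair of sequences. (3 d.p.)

taxon1–taxon2: 7/19 sites differ → p ≈ 0.368421, d = −0.75 ln(1 − 0.491228) = 0.506816 ≈ 0.507.
taxon1–taxon3: 6/19 sites differ → p ≈ 0.315789, d = −0.75 ln(1 − 0.421052) = 0.409907 ≈ 0.410.
taxon2–taxon3: 6/19 sites differ → p ≈ 0.315789, d = −0.75 ln(1 − 0.421052) = 0.409907 ≈ 0.410.

d(taxon1,taxon2) = 0.507, d(taxon1,taxon3) = 0.410, d(taxon2,taxon3) = 0.410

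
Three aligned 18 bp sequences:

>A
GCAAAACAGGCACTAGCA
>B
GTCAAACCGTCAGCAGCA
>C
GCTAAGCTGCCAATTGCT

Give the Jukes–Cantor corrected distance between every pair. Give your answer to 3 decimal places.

d(A,B) = 0.441, d(A,C) = 0.548, d(B,C) = 0.824

A–B: 6/18 sites differ → p ≈ 0.333333, d = −0.75 ln(1 − 0.444444) = 0.440839 ≈ 0.441.
A–C: 7/18 sites differ → p ≈ 0.388889, d = −0.75 ln(1 − 0.518519) = 0.548166 ≈ 0.548.
B–C: 9/18 sites differ → p = 0.5, d = −0.75 ln(1 − 0.666667) = 0.823960 ≈ 0.824.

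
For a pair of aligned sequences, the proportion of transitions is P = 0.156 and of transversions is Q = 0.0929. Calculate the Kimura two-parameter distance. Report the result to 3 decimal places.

0.311

Under the Kimura two-parameter model, d = −½ ln(1 − 2P − Q) − ¼ ln(1 − 2Q).
1 − 2P − Q = 0.5951, giving −½ ln(0.5951) = 0.259513.
1 − 2Q = 0.8142, giving −¼ ln(0.8142) = 0.051387.
d = 0.259513 + 0.051387 = 0.310900.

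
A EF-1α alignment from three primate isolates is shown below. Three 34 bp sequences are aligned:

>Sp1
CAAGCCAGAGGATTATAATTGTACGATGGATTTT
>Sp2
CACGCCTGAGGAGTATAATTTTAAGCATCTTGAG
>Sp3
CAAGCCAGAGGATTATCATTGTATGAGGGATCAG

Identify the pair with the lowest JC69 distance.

Sp1–Sp2: 13/34 differ, p = 0.382, d = 0.535.
Sp1–Sp3: 6/34 differ, p = 0.176, d = 0.201.
Sp2–Sp3: 12/34 differ, p = 0.353, d = 0.477.
The smallest distance is between Sp1 and Sp3.

Sp1 and Sp3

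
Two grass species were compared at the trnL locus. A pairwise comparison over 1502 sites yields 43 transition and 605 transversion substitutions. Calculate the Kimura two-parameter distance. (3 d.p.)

0.718

P = 43/1502 ≈ 0.028628 and Q = 605/1502 ≈ 0.402796.
Under the Kimura two-parameter model, d = −½ ln(1 − 2P − Q) − ¼ ln(1 − 2Q).
1 − 2P − Q = 0.539948, giving −½ ln(0.539948) = 0.308141.
1 − 2Q = 0.194408, giving −¼ ln(0.194408) = 0.409449.
d = 0.308141 + 0.409449 = 0.717590.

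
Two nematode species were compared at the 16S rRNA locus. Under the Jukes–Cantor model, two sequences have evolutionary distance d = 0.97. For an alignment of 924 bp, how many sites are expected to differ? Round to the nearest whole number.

503

Invert JC69: p = (3/4)(1 − e^(−4d/3)) = 0.75 × (1 − e^(-1.293333)) = 0.75 × (1 − 0.274355) = 0.544234.
Expected differing sites = pL ≈ 0.544234 × 924 = 502.872216 ≈ 503.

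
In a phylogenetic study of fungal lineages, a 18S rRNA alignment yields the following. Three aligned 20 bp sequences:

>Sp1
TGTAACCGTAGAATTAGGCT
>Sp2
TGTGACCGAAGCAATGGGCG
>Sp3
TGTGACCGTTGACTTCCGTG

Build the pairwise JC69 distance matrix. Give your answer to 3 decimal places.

d(Sp1,Sp2) = 0.383, d(Sp1,Sp3) = 0.471, d(Sp2,Sp3) = 0.572

Sp1–Sp2: 6/20 sites differ → p = 0.3, d = −0.75 ln(1 − 0.4) = 0.383119 ≈ 0.383.
Sp1–Sp3: 7/20 sites differ → p = 0.35, d = −0.75 ln(1 − 0.466667) = 0.471457 ≈ 0.471.
Sp2–Sp3: 8/20 sites differ → p = 0.4, d = −0.75 ln(1 − 0.533333) = 0.571605 ≈ 0.572.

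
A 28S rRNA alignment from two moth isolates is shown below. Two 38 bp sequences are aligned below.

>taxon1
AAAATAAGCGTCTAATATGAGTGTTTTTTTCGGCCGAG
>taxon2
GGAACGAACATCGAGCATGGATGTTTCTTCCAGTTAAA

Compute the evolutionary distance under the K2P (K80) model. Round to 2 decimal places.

Of 38 sites, 17 differences are transitions and 1 are transversions, so P = 17/38 ≈ 0.447368 and Q = 1/38 ≈ 0.026316.
Under the Kimura two-parameter model, d = −½ ln(1 − 2P − Q) − ¼ ln(1 − 2Q).
1 − 2P − Q = 0.078948, giving −½ ln(0.078948) = 1.269483.
1 − 2Q = 0.947368, giving −¼ ln(0.947368) = 0.013517.
d = 1.269483 + 0.013517 = 1.283000.

1.28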